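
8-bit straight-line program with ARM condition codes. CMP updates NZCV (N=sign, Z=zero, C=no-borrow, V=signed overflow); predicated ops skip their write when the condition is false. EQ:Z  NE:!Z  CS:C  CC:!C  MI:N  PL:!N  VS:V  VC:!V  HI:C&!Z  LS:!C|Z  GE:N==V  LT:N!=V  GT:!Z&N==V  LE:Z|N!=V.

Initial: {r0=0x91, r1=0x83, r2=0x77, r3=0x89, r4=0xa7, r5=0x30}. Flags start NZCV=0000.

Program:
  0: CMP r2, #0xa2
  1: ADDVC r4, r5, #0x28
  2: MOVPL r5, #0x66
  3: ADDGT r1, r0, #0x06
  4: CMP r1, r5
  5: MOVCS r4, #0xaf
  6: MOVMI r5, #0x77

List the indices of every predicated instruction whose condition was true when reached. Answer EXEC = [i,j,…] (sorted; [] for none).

[0] flags=1001 → (cmp)
[1] flags=1001 VC?F → skip
[2] flags=1001 PL?F → skip
[3] flags=1001 GT?T → r1=0x97
[4] flags=0011 → (cmp)
[5] flags=0011 CS?T → r4=0xaf
[6] flags=0011 MI?F → skip

EXEC = [3,5]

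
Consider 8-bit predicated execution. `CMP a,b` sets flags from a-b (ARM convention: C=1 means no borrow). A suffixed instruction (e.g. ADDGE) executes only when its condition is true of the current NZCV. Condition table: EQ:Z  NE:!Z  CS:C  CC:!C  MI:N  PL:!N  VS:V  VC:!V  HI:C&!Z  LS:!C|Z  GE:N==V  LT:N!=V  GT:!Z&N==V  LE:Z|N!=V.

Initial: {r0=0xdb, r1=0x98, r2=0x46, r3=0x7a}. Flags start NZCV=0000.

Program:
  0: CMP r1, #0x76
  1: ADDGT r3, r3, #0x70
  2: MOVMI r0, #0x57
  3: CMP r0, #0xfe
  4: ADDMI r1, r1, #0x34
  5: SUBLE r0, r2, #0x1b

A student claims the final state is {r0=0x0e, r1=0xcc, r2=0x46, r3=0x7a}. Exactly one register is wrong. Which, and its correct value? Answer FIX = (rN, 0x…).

FIX = (r0, 0x2b)

[0] flags=0011 → (cmp)
[1] flags=0011 GT?F → skip
[2] flags=0011 MI?F → skip
[3] flags=1000 → (cmp)
[4] flags=1000 MI?T → r1=0xcc
[5] flags=1000 LE?T → r0=0x2b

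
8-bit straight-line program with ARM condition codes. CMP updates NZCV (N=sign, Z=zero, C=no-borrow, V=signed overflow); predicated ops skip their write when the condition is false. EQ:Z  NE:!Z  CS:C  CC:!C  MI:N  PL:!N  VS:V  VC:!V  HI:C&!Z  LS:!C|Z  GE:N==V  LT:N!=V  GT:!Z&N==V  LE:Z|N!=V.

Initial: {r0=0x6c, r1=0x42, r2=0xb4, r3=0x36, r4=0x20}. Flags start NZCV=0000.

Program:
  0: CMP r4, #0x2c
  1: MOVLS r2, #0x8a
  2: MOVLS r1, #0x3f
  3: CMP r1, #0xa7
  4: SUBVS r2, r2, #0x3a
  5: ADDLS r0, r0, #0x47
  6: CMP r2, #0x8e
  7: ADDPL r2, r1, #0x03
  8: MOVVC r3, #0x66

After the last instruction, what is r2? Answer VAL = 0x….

0: ✓ CMP  NZCV=1000
1: ✓ MOVLS  r2←0x8a
2: ✓ MOVLS  r1←0x3f
3: ✓ CMP  NZCV=1001
4: ✓ SUBVS  r2←0x50
5: ✓ ADDLS  r0←0xb3
6: ✓ CMP  NZCV=1001
7: · ADDPL
8: · MOVVC

VAL = 0x50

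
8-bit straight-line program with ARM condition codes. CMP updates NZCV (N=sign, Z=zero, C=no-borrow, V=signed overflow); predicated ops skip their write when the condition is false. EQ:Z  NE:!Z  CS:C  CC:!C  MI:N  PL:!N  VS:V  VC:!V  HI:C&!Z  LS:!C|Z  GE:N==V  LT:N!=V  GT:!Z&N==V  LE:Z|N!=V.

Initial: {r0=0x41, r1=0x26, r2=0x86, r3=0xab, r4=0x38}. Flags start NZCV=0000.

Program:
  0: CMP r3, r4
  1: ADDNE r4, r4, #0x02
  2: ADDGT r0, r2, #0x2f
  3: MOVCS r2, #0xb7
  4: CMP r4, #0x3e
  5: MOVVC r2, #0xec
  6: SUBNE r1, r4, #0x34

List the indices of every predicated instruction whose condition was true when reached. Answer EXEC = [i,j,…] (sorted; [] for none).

[0] flags=0011 → (cmp)
[1] flags=0011 NE?T → r4=0x3a
[2] flags=0011 GT?F → skip
[3] flags=0011 CS?T → r2=0xb7
[4] flags=1000 → (cmp)
[5] flags=1000 VC?T → r2=0xec
[6] flags=1000 NE?T → r1=0x06

EXEC = [1,3,5,6]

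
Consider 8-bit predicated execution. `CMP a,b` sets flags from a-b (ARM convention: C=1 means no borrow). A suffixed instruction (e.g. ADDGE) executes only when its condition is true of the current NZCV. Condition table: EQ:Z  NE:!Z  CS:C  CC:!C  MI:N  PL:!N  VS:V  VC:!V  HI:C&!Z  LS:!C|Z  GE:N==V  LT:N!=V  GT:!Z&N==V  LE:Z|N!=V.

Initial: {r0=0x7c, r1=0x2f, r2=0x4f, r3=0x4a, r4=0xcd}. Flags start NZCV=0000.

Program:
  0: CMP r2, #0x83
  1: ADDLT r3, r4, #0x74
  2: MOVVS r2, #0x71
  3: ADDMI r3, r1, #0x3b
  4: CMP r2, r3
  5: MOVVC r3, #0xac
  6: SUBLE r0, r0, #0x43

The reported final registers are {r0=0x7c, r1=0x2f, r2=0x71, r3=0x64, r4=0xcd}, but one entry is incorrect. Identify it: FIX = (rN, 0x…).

0: ✓ CMP  NZCV=1001
1: · ADDLT
2: ✓ MOVVS  r2←0x71
3: ✓ ADDMI  r3←0x6a
4: ✓ CMP  NZCV=0010
5: ✓ MOVVC  r3←0xac
6: · SUBLE

FIX = (r3, 0xac)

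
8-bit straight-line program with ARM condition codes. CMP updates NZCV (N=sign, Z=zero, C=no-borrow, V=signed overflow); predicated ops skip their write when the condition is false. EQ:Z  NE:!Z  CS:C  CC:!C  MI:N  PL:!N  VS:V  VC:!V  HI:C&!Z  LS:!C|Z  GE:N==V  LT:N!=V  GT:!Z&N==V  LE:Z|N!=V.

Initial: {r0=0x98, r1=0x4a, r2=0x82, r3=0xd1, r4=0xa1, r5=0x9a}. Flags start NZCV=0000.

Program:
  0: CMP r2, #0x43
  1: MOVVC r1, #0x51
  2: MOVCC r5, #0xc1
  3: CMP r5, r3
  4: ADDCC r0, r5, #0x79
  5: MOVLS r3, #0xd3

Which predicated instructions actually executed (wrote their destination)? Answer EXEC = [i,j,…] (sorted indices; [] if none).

EXEC = [4,5]

0: ✓ CMP  NZCV=0011
1: · MOVVC
2: · MOVCC
3: ✓ CMP  NZCV=1000
4: ✓ ADDCC  r0←0x13
5: ✓ MOVLS  r3←0xd3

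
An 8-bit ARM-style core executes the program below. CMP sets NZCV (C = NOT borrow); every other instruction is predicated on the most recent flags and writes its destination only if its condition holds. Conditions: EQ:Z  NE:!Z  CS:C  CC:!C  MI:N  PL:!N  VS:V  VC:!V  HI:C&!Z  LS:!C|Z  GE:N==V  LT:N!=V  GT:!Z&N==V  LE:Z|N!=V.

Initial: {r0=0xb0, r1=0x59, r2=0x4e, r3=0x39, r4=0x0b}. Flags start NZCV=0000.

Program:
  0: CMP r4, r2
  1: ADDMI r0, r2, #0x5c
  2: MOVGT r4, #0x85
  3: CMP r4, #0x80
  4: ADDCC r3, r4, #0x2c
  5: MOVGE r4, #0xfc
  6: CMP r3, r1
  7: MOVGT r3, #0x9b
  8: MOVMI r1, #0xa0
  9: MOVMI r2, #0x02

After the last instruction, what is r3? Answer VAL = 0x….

VAL = 0x37

0: ✓ CMP  NZCV=1000
1: ✓ ADDMI  r0←0xaa
2: · MOVGT
3: ✓ CMP  NZCV=1001
4: ✓ ADDCC  r3←0x37
5: ✓ MOVGE  r4←0xfc
6: ✓ CMP  NZCV=1000
7: · MOVGT
8: ✓ MOVMI  r1←0xa0
9: ✓ MOVMI  r2←0x02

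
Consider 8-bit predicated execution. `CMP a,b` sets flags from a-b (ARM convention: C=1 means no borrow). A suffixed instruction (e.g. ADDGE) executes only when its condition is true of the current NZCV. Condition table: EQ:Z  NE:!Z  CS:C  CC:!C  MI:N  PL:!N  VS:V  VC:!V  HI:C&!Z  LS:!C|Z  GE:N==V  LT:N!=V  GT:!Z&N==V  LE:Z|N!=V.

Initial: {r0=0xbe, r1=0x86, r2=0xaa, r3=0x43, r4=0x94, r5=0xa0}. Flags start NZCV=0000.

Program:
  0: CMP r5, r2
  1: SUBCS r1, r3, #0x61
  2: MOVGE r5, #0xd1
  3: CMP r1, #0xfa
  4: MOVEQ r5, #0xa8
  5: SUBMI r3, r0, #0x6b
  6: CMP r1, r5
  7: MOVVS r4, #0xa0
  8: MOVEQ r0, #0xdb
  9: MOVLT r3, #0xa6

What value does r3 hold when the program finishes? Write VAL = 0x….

[0] flags=1000 → (cmp)
[1] flags=1000 CS?F → skip
[2] flags=1000 GE?F → skip
[3] flags=1000 → (cmp)
[4] flags=1000 EQ?F → skip
[5] flags=1000 MI?T → r3=0x53
[6] flags=1000 → (cmp)
[7] flags=1000 VS?F → skip
[8] flags=1000 EQ?F → skip
[9] flags=1000 LT?T → r3=0xa6

VAL = 0xa6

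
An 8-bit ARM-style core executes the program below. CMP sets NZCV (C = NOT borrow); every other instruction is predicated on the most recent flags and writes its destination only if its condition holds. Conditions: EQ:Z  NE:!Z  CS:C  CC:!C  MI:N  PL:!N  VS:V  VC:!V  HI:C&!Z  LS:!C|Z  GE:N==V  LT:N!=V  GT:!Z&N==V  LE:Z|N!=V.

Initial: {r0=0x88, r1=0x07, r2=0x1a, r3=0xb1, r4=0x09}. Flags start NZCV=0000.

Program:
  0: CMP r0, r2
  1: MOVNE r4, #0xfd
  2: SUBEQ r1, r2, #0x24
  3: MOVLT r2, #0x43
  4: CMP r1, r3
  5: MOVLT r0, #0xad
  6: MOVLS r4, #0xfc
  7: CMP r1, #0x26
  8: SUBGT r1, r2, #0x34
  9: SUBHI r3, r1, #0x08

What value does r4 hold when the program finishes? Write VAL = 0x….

VAL = 0xfc

[0] flags=0011 → (cmp)
[1] flags=0011 NE?T → r4=0xfd
[2] flags=0011 EQ?F → skip
[3] flags=0011 LT?T → r2=0x43
[4] flags=0000 → (cmp)
[5] flags=0000 LT?F → skip
[6] flags=0000 LS?T → r4=0xfc
[7] flags=1000 → (cmp)
[8] flags=1000 GT?F → skip
[9] flags=1000 HI?F → skip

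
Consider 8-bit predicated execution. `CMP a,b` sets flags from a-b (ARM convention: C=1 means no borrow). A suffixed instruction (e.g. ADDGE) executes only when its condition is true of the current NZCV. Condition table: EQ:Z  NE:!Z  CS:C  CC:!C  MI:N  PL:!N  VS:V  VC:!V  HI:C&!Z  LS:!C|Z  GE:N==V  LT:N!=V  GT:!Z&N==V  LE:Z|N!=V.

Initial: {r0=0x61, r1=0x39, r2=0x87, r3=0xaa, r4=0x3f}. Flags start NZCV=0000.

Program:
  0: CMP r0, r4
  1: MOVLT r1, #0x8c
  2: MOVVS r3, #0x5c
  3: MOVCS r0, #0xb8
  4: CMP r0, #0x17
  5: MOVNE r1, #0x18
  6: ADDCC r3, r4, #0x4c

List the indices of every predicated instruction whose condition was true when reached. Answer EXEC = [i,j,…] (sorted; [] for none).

EXEC = [3,5]

0: ✓ CMP  NZCV=0010
1: · MOVLT
2: · MOVVS
3: ✓ MOVCS  r0←0xb8
4: ✓ CMP  NZCV=1010
5: ✓ MOVNE  r1←0x18
6: · ADDCC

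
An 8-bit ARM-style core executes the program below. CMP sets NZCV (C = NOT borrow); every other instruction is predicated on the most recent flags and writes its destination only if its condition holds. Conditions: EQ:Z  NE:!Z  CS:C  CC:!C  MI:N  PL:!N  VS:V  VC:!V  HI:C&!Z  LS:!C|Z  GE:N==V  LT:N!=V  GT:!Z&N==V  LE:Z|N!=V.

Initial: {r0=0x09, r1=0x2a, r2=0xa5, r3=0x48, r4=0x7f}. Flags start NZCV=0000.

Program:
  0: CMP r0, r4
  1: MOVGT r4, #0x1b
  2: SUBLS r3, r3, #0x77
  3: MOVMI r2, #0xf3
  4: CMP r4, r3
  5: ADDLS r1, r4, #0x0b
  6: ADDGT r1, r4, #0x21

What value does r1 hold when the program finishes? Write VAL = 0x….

0: ✓ CMP  NZCV=1000
1: · MOVGT
2: ✓ SUBLS  r3←0xd1
3: ✓ MOVMI  r2←0xf3
4: ✓ CMP  NZCV=1001
5: ✓ ADDLS  r1←0x8a
6: ✓ ADDGT  r1←0xa0

VAL = 0xa0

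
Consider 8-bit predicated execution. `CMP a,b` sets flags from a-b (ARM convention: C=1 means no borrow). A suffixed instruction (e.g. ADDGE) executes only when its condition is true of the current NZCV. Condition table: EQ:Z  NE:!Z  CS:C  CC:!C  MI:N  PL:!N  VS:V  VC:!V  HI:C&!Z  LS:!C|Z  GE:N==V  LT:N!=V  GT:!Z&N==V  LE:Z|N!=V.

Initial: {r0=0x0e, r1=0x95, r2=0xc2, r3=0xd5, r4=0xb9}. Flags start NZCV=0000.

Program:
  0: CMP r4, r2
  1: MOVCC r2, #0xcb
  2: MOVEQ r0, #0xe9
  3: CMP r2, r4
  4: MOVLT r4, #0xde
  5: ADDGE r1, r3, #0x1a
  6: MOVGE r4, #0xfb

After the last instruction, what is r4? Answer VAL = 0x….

0: ✓ CMP  NZCV=1000
1: ✓ MOVCC  r2←0xcb
2: · MOVEQ
3: ✓ CMP  NZCV=0010
4: · MOVLT
5: ✓ ADDGE  r1←0xef
6: ✓ MOVGE  r4←0xfb

VAL = 0xfb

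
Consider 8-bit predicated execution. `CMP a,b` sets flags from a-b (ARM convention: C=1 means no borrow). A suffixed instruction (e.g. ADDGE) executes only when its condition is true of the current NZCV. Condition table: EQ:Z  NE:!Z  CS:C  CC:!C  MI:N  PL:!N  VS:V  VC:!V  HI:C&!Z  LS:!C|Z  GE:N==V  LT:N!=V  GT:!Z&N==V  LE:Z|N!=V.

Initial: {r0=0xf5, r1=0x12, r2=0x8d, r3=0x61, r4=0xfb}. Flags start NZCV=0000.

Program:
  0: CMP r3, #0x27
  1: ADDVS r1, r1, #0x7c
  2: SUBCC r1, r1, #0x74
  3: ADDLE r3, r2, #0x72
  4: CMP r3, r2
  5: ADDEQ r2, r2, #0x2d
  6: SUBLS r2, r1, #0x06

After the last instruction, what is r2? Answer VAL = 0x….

[0] flags=0010 → (cmp)
[1] flags=0010 VS?F → skip
[2] flags=0010 CC?F → skip
[3] flags=0010 LE?F → skip
[4] flags=1001 → (cmp)
[5] flags=1001 EQ?F → skip
[6] flags=1001 LS?T → r2=0x0c

VAL = 0x0c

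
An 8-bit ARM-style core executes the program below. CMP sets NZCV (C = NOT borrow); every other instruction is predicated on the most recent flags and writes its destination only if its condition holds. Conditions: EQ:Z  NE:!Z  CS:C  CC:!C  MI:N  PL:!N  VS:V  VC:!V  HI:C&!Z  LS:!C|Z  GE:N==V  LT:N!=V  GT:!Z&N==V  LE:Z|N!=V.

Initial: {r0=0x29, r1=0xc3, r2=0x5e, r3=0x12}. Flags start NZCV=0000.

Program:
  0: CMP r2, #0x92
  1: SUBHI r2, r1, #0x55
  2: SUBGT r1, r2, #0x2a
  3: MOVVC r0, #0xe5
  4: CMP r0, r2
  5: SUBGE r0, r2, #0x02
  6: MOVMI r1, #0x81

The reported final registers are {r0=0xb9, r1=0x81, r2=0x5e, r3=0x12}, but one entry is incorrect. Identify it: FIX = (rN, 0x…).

[0] flags=1001 → (cmp)
[1] flags=1001 HI?F → skip
[2] flags=1001 GT?T → r1=0x34
[3] flags=1001 VC?F → skip
[4] flags=1000 → (cmp)
[5] flags=1000 GE?F → skip
[6] flags=1000 MI?T → r1=0x81

FIX = (r0, 0x29)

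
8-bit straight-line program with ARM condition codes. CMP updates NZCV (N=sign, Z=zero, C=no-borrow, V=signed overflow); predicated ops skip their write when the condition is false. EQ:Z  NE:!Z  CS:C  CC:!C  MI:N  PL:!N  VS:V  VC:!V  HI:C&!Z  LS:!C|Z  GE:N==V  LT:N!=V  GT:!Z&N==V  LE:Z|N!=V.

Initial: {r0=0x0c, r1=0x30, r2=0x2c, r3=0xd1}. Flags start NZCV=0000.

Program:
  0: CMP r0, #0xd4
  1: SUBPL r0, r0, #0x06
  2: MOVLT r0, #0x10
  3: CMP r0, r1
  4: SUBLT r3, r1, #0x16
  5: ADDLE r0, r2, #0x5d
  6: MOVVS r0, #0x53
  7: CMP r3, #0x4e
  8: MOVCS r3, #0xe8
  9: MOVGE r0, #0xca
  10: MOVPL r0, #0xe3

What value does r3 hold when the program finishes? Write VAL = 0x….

VAL = 0x1a

[0] flags=0000 → (cmp)
[1] flags=0000 PL?T → r0=0x06
[2] flags=0000 LT?F → skip
[3] flags=1000 → (cmp)
[4] flags=1000 LT?T → r3=0x1a
[5] flags=1000 LE?T → r0=0x89
[6] flags=1000 VS?F → skip
[7] flags=1000 → (cmp)
[8] flags=1000 CS?F → skip
[9] flags=1000 GE?F → skip
[10] flags=1000 PL?F → skip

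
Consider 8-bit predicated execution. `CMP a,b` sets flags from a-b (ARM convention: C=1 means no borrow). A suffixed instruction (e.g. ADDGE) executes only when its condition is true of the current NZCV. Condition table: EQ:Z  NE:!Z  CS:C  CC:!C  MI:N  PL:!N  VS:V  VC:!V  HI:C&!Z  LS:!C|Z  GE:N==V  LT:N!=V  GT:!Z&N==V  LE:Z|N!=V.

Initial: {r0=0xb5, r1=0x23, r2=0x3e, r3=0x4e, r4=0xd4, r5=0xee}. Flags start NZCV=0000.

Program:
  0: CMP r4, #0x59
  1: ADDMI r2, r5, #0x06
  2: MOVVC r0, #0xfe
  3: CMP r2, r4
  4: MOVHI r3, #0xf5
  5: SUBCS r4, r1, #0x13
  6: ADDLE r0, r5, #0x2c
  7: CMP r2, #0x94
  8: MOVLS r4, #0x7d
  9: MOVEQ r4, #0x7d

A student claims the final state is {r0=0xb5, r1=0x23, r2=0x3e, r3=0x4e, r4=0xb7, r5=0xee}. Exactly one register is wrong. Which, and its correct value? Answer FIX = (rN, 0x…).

FIX = (r4, 0x7d)

0: ✓ CMP  NZCV=0011
1: · ADDMI
2: · MOVVC
3: ✓ CMP  NZCV=0000
4: · MOVHI
5: · SUBCS
6: · ADDLE
7: ✓ CMP  NZCV=1001
8: ✓ MOVLS  r4←0x7d
9: · MOVEQ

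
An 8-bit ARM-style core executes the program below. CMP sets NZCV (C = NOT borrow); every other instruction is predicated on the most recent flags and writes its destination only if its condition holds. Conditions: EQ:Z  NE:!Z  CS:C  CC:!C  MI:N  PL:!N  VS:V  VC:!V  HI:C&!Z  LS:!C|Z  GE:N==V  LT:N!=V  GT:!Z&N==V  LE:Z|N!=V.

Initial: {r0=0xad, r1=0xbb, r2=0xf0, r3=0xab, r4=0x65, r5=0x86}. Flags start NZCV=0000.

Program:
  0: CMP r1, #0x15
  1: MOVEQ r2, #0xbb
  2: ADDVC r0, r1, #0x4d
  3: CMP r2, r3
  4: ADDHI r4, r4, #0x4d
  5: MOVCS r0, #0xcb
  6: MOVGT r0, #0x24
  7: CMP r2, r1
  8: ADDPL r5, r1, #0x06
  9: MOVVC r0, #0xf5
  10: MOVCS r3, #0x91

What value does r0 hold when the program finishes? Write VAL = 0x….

VAL = 0xf5

0: ✓ CMP  NZCV=1010
1: · MOVEQ
2: ✓ ADDVC  r0←0x08
3: ✓ CMP  NZCV=0010
4: ✓ ADDHI  r4←0xb2
5: ✓ MOVCS  r0←0xcb
6: ✓ MOVGT  r0←0x24
7: ✓ CMP  NZCV=0010
8: ✓ ADDPL  r5←0xc1
9: ✓ MOVVC  r0←0xf5
10: ✓ MOVCS  r3←0x91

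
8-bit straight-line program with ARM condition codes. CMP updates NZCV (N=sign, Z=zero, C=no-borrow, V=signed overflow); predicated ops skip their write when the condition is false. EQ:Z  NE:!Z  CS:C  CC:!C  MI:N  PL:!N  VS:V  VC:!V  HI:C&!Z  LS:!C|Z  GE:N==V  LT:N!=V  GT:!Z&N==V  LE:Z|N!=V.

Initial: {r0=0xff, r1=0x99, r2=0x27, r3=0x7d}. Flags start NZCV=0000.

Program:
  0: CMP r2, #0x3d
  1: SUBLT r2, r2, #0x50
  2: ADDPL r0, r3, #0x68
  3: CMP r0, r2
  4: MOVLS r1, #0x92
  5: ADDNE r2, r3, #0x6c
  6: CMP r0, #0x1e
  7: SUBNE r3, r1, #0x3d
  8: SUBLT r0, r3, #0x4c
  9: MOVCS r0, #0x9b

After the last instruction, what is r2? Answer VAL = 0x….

0: ✓ CMP  NZCV=1000
1: ✓ SUBLT  r2←0xd7
2: · ADDPL
3: ✓ CMP  NZCV=0010
4: · MOVLS
5: ✓ ADDNE  r2←0xe9
6: ✓ CMP  NZCV=1010
7: ✓ SUBNE  r3←0x5c
8: ✓ SUBLT  r0←0x10
9: ✓ MOVCS  r0←0x9b

VAL = 0xe9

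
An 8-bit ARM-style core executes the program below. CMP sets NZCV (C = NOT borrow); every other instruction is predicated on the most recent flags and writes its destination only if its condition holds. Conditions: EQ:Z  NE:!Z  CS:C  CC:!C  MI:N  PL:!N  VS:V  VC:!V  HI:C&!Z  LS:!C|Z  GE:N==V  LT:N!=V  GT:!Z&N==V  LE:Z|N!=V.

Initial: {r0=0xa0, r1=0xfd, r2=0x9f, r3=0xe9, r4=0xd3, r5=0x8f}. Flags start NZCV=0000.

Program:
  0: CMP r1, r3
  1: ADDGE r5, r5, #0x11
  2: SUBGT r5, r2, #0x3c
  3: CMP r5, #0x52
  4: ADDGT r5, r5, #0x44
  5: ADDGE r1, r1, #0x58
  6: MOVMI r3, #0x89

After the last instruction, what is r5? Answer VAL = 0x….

VAL = 0xa7

0: ✓ CMP  NZCV=0010
1: ✓ ADDGE  r5←0xa0
2: ✓ SUBGT  r5←0x63
3: ✓ CMP  NZCV=0010
4: ✓ ADDGT  r5←0xa7
5: ✓ ADDGE  r1←0x55
6: · MOVMI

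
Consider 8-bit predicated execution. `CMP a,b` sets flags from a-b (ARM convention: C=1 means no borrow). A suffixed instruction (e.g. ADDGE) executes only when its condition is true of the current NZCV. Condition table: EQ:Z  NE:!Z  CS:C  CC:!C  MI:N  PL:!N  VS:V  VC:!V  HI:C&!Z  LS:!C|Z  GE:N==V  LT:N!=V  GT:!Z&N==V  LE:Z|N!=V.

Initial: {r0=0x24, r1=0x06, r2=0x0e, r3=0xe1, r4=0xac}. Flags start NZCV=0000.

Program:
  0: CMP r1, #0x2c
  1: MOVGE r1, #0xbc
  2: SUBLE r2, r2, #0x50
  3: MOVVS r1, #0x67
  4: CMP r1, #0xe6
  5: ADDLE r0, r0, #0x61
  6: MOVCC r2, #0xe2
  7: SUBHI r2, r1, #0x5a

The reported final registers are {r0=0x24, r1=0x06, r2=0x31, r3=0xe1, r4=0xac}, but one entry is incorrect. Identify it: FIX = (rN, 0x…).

FIX = (r2, 0xe2)

0: ✓ CMP  NZCV=1000
1: · MOVGE
2: ✓ SUBLE  r2←0xbe
3: · MOVVS
4: ✓ CMP  NZCV=0000
5: · ADDLE
6: ✓ MOVCC  r2←0xe2
7: · SUBHI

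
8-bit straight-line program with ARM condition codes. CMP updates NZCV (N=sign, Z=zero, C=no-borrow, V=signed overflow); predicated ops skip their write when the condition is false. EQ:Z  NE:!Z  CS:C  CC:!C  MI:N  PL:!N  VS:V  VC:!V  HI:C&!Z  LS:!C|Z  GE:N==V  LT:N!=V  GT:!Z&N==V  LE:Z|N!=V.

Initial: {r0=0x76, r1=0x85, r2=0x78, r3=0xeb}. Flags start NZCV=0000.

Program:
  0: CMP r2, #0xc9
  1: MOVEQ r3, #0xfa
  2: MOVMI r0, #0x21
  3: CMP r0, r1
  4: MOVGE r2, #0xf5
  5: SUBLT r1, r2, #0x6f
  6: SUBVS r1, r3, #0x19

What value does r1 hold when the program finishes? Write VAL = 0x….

VAL = 0xd2

[0] flags=1001 → (cmp)
[1] flags=1001 EQ?F → skip
[2] flags=1001 MI?T → r0=0x21
[3] flags=1001 → (cmp)
[4] flags=1001 GE?T → r2=0xf5
[5] flags=1001 LT?F → skip
[6] flags=1001 VS?T → r1=0xd2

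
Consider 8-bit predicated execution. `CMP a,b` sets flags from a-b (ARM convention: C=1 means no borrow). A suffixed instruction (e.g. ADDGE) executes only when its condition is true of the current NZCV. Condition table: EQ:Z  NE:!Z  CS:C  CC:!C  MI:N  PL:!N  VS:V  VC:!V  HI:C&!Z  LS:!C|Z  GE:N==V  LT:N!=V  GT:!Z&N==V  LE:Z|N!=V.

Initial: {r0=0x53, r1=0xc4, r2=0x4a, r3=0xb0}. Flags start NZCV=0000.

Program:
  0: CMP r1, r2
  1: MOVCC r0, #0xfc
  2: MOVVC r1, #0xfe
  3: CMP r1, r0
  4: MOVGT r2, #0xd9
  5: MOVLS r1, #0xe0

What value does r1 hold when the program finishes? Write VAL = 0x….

[0] flags=0011 → (cmp)
[1] flags=0011 CC?F → skip
[2] flags=0011 VC?F → skip
[3] flags=0011 → (cmp)
[4] flags=0011 GT?F → skip
[5] flags=0011 LS?F → skip

VAL = 0xc4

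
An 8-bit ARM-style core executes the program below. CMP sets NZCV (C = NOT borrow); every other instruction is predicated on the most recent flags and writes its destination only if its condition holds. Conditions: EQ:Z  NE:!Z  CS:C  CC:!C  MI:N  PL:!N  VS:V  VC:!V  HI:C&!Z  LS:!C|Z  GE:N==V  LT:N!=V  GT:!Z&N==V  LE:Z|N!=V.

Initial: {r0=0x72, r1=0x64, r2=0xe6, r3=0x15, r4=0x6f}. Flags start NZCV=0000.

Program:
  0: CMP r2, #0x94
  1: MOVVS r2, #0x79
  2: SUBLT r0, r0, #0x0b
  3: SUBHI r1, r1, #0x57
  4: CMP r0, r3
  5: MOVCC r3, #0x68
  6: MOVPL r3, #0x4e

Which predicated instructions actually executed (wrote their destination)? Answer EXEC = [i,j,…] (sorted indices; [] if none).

[0] flags=0010 → (cmp)
[1] flags=0010 VS?F → skip
[2] flags=0010 LT?F → skip
[3] flags=0010 HI?T → r1=0x0d
[4] flags=0010 → (cmp)
[5] flags=0010 CC?F → skip
[6] flags=0010 PL?T → r3=0x4e

EXEC = [3,6]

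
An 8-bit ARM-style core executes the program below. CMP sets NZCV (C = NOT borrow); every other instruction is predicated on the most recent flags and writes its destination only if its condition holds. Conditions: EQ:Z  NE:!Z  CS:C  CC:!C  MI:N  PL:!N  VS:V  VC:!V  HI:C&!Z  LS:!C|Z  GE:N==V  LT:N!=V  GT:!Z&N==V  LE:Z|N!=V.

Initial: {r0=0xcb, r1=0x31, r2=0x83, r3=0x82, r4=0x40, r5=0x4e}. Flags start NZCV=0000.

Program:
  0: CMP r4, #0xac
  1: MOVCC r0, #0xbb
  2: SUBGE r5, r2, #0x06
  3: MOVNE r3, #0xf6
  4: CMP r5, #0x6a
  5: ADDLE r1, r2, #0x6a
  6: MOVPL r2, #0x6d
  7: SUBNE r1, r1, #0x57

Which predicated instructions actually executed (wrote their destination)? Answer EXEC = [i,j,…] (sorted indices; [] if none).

[0] flags=1001 → (cmp)
[1] flags=1001 CC?T → r0=0xbb
[2] flags=1001 GE?T → r5=0x7d
[3] flags=1001 NE?T → r3=0xf6
[4] flags=0010 → (cmp)
[5] flags=0010 LE?F → skip
[6] flags=0010 PL?T → r2=0x6d
[7] flags=0010 NE?T → r1=0xda

EXEC = [1,2,3,6,7]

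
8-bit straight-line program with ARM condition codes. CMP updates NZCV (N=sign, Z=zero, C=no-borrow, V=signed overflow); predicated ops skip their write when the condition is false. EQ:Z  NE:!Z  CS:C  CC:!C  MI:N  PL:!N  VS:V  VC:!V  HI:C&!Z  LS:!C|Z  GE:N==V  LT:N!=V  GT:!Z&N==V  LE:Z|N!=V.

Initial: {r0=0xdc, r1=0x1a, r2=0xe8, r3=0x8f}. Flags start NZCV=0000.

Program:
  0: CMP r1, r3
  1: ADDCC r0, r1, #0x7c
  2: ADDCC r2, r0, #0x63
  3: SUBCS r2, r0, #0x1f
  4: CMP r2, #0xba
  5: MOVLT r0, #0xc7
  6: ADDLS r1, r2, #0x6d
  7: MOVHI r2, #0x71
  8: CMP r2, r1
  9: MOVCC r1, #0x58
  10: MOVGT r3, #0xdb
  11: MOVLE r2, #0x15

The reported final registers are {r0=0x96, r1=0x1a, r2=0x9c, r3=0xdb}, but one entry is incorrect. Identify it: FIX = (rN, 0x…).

[0] flags=1001 → (cmp)
[1] flags=1001 CC?T → r0=0x96
[2] flags=1001 CC?T → r2=0xf9
[3] flags=1001 CS?F → skip
[4] flags=0010 → (cmp)
[5] flags=0010 LT?F → skip
[6] flags=0010 LS?F → skip
[7] flags=0010 HI?T → r2=0x71
[8] flags=0010 → (cmp)
[9] flags=0010 CC?F → skip
[10] flags=0010 GT?T → r3=0xdb
[11] flags=0010 LE?F → skip

FIX = (r2, 0x71)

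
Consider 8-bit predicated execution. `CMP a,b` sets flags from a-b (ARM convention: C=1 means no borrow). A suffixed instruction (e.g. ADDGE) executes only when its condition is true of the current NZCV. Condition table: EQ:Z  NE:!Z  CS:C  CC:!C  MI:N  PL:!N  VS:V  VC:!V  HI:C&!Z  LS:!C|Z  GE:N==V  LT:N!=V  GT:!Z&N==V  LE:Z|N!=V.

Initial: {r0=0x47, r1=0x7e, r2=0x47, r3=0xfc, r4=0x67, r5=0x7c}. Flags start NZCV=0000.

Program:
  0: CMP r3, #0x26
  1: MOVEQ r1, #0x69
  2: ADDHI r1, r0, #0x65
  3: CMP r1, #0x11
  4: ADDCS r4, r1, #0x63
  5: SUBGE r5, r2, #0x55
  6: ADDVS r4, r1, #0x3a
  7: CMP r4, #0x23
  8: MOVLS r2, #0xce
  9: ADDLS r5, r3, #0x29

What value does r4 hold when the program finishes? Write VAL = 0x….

VAL = 0x0f

[0] flags=1010 → (cmp)
[1] flags=1010 EQ?F → skip
[2] flags=1010 HI?T → r1=0xac
[3] flags=1010 → (cmp)
[4] flags=1010 CS?T → r4=0x0f
[5] flags=1010 GE?F → skip
[6] flags=1010 VS?F → skip
[7] flags=1000 → (cmp)
[8] flags=1000 LS?T → r2=0xce
[9] flags=1000 LS?T → r5=0x25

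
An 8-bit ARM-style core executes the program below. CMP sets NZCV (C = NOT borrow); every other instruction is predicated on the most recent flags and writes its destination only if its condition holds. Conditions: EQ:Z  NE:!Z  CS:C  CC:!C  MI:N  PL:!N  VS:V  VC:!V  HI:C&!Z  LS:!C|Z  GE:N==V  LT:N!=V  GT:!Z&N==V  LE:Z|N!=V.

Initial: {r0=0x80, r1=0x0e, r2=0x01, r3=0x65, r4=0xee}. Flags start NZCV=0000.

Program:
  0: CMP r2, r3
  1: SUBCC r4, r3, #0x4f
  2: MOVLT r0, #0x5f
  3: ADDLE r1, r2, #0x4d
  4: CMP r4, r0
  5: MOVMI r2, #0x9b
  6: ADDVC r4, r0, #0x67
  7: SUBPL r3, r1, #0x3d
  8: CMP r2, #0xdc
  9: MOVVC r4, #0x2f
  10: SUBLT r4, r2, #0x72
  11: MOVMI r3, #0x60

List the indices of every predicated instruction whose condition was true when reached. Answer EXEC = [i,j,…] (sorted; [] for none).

[0] flags=1000 → (cmp)
[1] flags=1000 CC?T → r4=0x16
[2] flags=1000 LT?T → r0=0x5f
[3] flags=1000 LE?T → r1=0x4e
[4] flags=1000 → (cmp)
[5] flags=1000 MI?T → r2=0x9b
[6] flags=1000 VC?T → r4=0xc6
[7] flags=1000 PL?F → skip
[8] flags=1000 → (cmp)
[9] flags=1000 VC?T → r4=0x2f
[10] flags=1000 LT?T → r4=0x29
[11] flags=1000 MI?T → r3=0x60

EXEC = [1,2,3,5,6,9,10,11]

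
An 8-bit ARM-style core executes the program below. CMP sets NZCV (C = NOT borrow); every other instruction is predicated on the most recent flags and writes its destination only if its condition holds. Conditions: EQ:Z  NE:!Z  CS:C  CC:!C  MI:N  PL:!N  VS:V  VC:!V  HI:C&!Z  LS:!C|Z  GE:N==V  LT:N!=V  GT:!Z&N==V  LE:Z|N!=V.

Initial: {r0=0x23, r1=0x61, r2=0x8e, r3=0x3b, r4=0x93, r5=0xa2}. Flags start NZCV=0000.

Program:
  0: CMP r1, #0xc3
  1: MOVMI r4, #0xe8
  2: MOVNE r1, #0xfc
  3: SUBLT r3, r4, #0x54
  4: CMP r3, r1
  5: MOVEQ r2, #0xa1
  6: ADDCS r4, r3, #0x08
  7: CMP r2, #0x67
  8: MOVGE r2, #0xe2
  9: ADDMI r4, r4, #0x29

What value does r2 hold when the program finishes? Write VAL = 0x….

VAL = 0x8e

[0] flags=1001 → (cmp)
[1] flags=1001 MI?T → r4=0xe8
[2] flags=1001 NE?T → r1=0xfc
[3] flags=1001 LT?F → skip
[4] flags=0000 → (cmp)
[5] flags=0000 EQ?F → skip
[6] flags=0000 CS?F → skip
[7] flags=0011 → (cmp)
[8] flags=0011 GE?F → skip
[9] flags=0011 MI?F → skip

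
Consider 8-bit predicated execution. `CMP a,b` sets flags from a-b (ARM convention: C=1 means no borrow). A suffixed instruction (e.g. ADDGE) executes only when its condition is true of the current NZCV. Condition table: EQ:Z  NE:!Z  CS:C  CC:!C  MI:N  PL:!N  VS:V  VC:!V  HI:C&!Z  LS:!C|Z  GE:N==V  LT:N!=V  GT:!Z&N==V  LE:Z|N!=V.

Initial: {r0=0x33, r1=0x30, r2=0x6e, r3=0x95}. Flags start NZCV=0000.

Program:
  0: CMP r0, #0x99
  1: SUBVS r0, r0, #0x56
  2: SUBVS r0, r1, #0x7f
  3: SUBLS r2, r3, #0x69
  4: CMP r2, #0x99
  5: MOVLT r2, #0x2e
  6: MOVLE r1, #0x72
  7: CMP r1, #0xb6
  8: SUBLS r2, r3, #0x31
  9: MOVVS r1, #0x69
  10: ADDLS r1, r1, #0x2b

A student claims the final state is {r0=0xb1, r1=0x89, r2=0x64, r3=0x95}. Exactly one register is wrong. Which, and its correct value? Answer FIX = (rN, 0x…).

FIX = (r1, 0x5b)

0: ✓ CMP  NZCV=1001
1: ✓ SUBVS  r0←0xdd
2: ✓ SUBVS  r0←0xb1
3: ✓ SUBLS  r2←0x2c
4: ✓ CMP  NZCV=1001
5: · MOVLT
6: · MOVLE
7: ✓ CMP  NZCV=0000
8: ✓ SUBLS  r2←0x64
9: · MOVVS
10: ✓ ADDLS  r1←0x5b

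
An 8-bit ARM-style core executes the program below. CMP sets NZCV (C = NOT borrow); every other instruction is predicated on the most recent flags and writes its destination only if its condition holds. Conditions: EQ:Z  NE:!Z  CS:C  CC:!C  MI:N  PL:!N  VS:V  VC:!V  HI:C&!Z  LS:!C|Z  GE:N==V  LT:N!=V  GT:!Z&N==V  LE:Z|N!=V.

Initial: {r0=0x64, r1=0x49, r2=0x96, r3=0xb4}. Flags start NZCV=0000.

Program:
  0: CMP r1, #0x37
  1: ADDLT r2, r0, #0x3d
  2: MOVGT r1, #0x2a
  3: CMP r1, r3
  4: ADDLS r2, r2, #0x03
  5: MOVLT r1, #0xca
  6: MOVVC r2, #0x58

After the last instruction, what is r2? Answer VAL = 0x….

VAL = 0x58

[0] flags=0010 → (cmp)
[1] flags=0010 LT?F → skip
[2] flags=0010 GT?T → r1=0x2a
[3] flags=0000 → (cmp)
[4] flags=0000 LS?T → r2=0x99
[5] flags=0000 LT?F → skip
[6] flags=0000 VC?T → r2=0x58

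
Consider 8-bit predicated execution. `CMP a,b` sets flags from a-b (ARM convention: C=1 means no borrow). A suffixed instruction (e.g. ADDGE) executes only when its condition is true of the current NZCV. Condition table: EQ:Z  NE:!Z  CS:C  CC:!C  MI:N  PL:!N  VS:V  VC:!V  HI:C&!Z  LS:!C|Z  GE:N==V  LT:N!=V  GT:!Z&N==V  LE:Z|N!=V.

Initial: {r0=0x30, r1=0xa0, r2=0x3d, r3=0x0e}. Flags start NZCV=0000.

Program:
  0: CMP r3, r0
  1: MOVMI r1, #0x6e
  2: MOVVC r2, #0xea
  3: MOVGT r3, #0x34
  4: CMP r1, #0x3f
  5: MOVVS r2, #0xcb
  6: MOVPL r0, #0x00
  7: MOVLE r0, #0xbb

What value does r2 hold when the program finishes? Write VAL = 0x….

VAL = 0xea

[0] flags=1000 → (cmp)
[1] flags=1000 MI?T → r1=0x6e
[2] flags=1000 VC?T → r2=0xea
[3] flags=1000 GT?F → skip
[4] flags=0010 → (cmp)
[5] flags=0010 VS?F → skip
[6] flags=0010 PL?T → r0=0x00
[7] flags=0010 LE?F → skip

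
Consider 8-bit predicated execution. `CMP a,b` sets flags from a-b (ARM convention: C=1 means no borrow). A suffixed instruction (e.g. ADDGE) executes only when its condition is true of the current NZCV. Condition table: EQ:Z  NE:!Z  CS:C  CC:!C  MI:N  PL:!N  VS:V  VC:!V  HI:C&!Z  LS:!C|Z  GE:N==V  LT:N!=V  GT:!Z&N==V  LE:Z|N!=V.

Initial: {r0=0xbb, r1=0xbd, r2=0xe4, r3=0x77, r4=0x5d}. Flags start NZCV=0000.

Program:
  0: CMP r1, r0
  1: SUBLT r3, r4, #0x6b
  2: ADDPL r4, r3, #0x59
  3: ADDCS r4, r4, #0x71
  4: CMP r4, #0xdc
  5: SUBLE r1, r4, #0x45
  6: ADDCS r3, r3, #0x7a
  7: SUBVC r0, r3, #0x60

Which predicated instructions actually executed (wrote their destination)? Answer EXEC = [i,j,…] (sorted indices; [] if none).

[0] flags=0010 → (cmp)
[1] flags=0010 LT?F → skip
[2] flags=0010 PL?T → r4=0xd0
[3] flags=0010 CS?T → r4=0x41
[4] flags=0000 → (cmp)
[5] flags=0000 LE?F → skip
[6] flags=0000 CS?F → skip
[7] flags=0000 VC?T → r0=0x17

EXEC = [2,3,7]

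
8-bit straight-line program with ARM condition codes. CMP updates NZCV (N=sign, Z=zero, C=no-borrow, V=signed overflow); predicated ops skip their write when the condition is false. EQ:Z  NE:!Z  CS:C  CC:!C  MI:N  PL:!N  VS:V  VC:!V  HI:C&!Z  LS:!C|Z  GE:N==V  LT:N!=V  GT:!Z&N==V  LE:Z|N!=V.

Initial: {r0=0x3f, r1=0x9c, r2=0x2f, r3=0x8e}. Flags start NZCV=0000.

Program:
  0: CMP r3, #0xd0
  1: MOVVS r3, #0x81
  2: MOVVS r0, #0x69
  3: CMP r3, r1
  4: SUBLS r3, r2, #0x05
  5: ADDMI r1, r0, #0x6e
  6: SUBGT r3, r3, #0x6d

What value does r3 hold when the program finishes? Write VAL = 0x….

0: ✓ CMP  NZCV=1000
1: · MOVVS
2: · MOVVS
3: ✓ CMP  NZCV=1000
4: ✓ SUBLS  r3←0x2a
5: ✓ ADDMI  r1←0xad
6: · SUBGT

VAL = 0x2a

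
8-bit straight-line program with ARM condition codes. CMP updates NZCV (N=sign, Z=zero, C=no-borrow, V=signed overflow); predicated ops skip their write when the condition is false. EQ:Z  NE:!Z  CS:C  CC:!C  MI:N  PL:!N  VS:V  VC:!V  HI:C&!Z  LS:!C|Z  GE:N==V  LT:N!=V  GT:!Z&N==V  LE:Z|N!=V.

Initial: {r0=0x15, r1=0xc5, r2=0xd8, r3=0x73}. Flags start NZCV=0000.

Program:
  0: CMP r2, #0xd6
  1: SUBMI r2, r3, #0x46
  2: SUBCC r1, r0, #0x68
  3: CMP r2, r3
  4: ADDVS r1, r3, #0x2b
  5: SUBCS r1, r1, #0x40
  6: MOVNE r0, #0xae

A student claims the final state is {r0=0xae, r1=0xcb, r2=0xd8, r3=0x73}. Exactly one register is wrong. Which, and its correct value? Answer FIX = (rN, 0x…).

FIX = (r1, 0x5e)

0: ✓ CMP  NZCV=0010
1: · SUBMI
2: · SUBCC
3: ✓ CMP  NZCV=0011
4: ✓ ADDVS  r1←0x9e
5: ✓ SUBCS  r1←0x5e
6: ✓ MOVNE  r0←0xae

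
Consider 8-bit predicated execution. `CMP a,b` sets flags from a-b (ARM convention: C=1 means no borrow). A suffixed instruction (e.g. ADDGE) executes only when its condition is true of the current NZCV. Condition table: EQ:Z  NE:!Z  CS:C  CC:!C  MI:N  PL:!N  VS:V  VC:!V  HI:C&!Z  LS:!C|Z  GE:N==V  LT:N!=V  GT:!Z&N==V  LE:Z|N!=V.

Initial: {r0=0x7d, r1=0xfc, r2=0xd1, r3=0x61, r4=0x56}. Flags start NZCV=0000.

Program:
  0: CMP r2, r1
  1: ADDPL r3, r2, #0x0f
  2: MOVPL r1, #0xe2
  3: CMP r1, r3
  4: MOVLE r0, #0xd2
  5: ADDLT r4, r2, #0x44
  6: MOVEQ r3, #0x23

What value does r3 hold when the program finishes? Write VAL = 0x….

VAL = 0x61

[0] flags=1000 → (cmp)
[1] flags=1000 PL?F → skip
[2] flags=1000 PL?F → skip
[3] flags=1010 → (cmp)
[4] flags=1010 LE?T → r0=0xd2
[5] flags=1010 LT?T → r4=0x15
[6] flags=1010 EQ?F → skip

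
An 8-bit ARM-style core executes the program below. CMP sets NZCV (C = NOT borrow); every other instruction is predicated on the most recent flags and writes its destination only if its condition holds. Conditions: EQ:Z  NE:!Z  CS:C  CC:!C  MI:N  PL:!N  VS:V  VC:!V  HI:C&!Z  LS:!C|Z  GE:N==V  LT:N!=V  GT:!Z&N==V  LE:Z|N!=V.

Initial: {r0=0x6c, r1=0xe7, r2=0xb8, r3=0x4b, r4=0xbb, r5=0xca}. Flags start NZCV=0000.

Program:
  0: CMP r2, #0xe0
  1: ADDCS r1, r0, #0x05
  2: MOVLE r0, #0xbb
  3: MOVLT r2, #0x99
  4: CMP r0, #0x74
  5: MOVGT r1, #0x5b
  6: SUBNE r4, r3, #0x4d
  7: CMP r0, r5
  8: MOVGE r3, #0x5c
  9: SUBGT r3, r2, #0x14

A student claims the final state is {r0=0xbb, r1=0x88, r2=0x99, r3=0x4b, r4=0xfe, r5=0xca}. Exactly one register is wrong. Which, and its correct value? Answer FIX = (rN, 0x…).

[0] flags=1000 → (cmp)
[1] flags=1000 CS?F → skip
[2] flags=1000 LE?T → r0=0xbb
[3] flags=1000 LT?T → r2=0x99
[4] flags=0011 → (cmp)
[5] flags=0011 GT?F → skip
[6] flags=0011 NE?T → r4=0xfe
[7] flags=1000 → (cmp)
[8] flags=1000 GE?F → skip
[9] flags=1000 GT?F → skip

FIX = (r1, 0xe7)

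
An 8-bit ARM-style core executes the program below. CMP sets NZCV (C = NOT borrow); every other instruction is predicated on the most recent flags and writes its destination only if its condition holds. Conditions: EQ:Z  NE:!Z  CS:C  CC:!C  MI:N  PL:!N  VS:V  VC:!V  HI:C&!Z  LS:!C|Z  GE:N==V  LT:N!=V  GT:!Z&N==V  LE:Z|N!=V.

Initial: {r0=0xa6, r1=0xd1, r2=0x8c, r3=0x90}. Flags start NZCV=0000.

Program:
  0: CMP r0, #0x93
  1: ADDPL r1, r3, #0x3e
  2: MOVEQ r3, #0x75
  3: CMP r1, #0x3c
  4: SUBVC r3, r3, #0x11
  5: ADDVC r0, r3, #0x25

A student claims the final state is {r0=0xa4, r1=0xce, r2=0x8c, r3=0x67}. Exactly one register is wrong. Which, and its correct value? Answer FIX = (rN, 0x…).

FIX = (r3, 0x7f)

0: ✓ CMP  NZCV=0010
1: ✓ ADDPL  r1←0xce
2: · MOVEQ
3: ✓ CMP  NZCV=1010
4: ✓ SUBVC  r3←0x7f
5: ✓ ADDVC  r0←0xa4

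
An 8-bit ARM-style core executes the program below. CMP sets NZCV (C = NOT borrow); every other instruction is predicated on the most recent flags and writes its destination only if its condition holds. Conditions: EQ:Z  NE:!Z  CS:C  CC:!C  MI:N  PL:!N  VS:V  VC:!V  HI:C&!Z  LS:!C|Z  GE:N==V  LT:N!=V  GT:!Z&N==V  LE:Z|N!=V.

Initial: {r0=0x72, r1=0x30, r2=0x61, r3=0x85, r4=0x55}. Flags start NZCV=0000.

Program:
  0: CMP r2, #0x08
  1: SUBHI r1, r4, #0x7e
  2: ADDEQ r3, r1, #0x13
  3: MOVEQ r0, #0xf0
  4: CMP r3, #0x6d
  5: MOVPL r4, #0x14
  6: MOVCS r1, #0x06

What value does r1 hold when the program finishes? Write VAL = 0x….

VAL = 0x06

0: ✓ CMP  NZCV=0010
1: ✓ SUBHI  r1←0xd7
2: · ADDEQ
3: · MOVEQ
4: ✓ CMP  NZCV=0011
5: ✓ MOVPL  r4←0x14
6: ✓ MOVCS  r1←0x06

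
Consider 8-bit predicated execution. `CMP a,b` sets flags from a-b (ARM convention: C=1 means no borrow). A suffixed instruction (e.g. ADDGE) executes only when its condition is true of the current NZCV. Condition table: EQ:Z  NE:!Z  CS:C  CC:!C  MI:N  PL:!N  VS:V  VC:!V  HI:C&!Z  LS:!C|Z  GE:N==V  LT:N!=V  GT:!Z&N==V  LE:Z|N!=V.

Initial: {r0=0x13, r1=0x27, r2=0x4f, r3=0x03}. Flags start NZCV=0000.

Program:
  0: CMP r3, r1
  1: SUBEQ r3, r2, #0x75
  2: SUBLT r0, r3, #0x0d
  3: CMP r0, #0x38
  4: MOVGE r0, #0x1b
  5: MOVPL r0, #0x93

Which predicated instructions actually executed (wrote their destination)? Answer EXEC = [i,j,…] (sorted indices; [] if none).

[0] flags=1000 → (cmp)
[1] flags=1000 EQ?F → skip
[2] flags=1000 LT?T → r0=0xf6
[3] flags=1010 → (cmp)
[4] flags=1010 GE?F → skip
[5] flags=1010 PL?F → skip

EXEC = [2]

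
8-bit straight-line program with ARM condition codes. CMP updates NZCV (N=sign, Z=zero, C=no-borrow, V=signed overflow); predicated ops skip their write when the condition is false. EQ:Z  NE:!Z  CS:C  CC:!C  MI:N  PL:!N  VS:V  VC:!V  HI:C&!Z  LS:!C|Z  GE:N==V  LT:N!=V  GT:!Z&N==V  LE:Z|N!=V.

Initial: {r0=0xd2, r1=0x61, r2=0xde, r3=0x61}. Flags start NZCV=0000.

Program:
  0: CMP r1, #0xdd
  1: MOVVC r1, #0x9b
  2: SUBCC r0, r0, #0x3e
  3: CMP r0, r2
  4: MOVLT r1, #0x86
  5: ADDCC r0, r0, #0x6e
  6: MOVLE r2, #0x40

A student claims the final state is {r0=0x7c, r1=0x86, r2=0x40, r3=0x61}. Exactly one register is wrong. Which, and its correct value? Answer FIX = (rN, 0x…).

0: ✓ CMP  NZCV=1001
1: · MOVVC
2: ✓ SUBCC  r0←0x94
3: ✓ CMP  NZCV=1000
4: ✓ MOVLT  r1←0x86
5: ✓ ADDCC  r0←0x02
6: ✓ MOVLE  r2←0x40

FIX = (r0, 0x02)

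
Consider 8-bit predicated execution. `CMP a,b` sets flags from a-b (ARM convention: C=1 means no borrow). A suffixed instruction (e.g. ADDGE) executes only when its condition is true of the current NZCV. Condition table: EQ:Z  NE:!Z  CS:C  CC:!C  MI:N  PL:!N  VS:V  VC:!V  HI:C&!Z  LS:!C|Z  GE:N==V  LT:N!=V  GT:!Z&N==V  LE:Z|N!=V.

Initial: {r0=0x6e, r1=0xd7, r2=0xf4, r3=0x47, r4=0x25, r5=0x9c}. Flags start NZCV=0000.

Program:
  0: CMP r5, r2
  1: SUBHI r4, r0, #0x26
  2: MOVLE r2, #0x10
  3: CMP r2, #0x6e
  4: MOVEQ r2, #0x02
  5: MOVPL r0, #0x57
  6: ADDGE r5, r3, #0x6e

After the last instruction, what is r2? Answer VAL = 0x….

0: ✓ CMP  NZCV=1000
1: · SUBHI
2: ✓ MOVLE  r2←0x10
3: ✓ CMP  NZCV=1000
4: · MOVEQ
5: · MOVPL
6: · ADDGE

VAL = 0x10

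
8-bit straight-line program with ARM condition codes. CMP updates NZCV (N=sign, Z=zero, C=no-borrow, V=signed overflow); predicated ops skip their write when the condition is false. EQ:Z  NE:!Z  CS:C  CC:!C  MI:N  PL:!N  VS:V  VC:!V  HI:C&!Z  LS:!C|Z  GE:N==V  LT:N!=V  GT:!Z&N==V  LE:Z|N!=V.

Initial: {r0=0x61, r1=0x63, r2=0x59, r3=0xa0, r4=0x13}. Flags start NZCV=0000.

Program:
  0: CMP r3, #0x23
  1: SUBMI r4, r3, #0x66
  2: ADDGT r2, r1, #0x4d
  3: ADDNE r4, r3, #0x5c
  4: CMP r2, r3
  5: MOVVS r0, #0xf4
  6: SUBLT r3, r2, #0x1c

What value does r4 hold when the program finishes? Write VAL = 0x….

VAL = 0xfc

[0] flags=0011 → (cmp)
[1] flags=0011 MI?F → skip
[2] flags=0011 GT?F → skip
[3] flags=0011 NE?T → r4=0xfc
[4] flags=1001 → (cmp)
[5] flags=1001 VS?T → r0=0xf4
[6] flags=1001 LT?F → skip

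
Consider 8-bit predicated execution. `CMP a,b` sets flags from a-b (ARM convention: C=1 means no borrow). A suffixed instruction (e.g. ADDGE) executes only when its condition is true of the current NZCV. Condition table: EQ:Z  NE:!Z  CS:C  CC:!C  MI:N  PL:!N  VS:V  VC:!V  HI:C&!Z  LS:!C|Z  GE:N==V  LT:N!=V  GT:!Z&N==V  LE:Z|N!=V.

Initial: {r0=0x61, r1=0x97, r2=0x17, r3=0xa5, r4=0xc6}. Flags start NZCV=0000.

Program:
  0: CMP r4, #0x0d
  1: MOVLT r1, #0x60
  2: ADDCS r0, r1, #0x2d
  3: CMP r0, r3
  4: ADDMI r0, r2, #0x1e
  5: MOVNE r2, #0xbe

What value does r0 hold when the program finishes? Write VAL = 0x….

VAL = 0x35

[0] flags=1010 → (cmp)
[1] flags=1010 LT?T → r1=0x60
[2] flags=1010 CS?T → r0=0x8d
[3] flags=1000 → (cmp)
[4] flags=1000 MI?T → r0=0x35
[5] flags=1000 NE?T → r2=0xbe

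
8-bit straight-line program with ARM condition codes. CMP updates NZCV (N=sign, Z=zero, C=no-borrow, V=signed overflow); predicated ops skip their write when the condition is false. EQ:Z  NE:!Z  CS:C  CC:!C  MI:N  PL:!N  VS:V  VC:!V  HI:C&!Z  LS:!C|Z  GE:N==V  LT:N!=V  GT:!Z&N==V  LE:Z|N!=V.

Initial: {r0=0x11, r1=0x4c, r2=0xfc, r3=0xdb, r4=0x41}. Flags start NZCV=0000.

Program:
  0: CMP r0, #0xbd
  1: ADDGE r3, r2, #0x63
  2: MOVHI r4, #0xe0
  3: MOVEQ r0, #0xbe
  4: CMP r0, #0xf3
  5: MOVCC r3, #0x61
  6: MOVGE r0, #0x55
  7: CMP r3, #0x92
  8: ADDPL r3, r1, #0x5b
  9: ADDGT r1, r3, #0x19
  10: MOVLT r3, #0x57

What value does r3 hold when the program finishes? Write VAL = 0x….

VAL = 0x61

0: ✓ CMP  NZCV=0000
1: ✓ ADDGE  r3←0x5f
2: · MOVHI
3: · MOVEQ
4: ✓ CMP  NZCV=0000
5: ✓ MOVCC  r3←0x61
6: ✓ MOVGE  r0←0x55
7: ✓ CMP  NZCV=1001
8: · ADDPL
9: ✓ ADDGT  r1←0x7a
10: · MOVLT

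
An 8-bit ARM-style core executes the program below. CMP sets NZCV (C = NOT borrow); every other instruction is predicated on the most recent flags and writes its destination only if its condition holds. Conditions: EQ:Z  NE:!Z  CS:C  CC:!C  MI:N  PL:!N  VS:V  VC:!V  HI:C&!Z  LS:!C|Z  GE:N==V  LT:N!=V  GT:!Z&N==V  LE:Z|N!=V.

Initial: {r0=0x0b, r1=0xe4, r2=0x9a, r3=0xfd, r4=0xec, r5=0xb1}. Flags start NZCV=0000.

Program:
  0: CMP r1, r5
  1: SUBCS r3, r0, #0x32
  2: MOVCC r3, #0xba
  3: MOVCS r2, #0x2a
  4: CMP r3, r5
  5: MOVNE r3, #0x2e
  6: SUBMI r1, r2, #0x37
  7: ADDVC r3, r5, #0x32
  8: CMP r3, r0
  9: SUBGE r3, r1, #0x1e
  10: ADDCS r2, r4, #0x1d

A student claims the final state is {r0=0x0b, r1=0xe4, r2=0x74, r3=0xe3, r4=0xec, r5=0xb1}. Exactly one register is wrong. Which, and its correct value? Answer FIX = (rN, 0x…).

FIX = (r2, 0x09)

0: ✓ CMP  NZCV=0010
1: ✓ SUBCS  r3←0xd9
2: · MOVCC
3: ✓ MOVCS  r2←0x2a
4: ✓ CMP  NZCV=0010
5: ✓ MOVNE  r3←0x2e
6: · SUBMI
7: ✓ ADDVC  r3←0xe3
8: ✓ CMP  NZCV=1010
9: · SUBGE
10: ✓ ADDCS  r2←0x09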